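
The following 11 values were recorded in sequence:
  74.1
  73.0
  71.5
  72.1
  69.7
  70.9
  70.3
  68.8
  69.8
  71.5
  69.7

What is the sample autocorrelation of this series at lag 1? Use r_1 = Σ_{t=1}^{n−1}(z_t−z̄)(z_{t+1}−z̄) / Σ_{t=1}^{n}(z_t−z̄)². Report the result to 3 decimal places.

Mean z̄ = (74.1 + 73.0 + 71.5 + 72.1 + 69.7 + 70.9 + 70.3 + 68.8 + 69.8 + 71.5 + 69.7)/11 = 71.0364
Numerator Σ_{t=1}^{10}(z_t−z̄)(z_{t+1}−z̄) = 9.4996
Denominator Σ(z_t−z̄)² = 25.4655
r_1 = 9.4996 / 25.4655 = 0.373

0.373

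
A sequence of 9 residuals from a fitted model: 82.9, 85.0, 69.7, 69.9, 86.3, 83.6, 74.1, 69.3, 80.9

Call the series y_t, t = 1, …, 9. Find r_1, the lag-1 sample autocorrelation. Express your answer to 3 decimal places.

Mean ȳ = (82.9 + 85.0 + 69.7 + 69.9 + 86.3 + 83.6 + 74.1 + 69.3 + 80.9)/9 = 77.9667
Numerator Σ_{t=1}^{8}(y_t−ȳ)(y_{t+1}−ȳ) = 9.2689
Denominator Σ(y_t−ȳ)² = 407.0600
r_1 = 9.2689 / 407.0600 = 0.023

0.023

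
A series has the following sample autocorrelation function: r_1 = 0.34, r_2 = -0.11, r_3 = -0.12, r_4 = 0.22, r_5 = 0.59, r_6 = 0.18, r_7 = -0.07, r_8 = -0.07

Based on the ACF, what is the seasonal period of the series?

5

The largest autocorrelation is r_5 = 0.59; the remaining lags stay at or below 0.34.
The dominant spike at lag 5 indicates a seasonal period of 5.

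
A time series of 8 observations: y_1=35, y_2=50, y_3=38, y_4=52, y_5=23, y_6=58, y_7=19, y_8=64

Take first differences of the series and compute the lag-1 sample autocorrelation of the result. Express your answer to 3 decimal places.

-0.789

First differences Δy: 15, -12, 14, -29, 35, -39, 45
Mean of differences = 4.1429
Numerator Σ(Δy_t−Δȳ)(Δy_{t+1}−Δȳ) = -4777.7347
Denominator Σ(Δy_t−Δȳ)² = 6056.8571
r_1(Δy) = -4777.7347 / 6056.8571 = -0.789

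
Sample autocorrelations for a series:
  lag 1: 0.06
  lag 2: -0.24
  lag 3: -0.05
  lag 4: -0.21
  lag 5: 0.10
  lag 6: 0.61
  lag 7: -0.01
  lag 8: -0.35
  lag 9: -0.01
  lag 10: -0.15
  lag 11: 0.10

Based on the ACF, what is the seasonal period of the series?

The largest autocorrelation is r_6 = 0.61; the remaining lags stay at or below 0.10.
The dominant spike at lag 6 indicates a seasonal period of 6.

6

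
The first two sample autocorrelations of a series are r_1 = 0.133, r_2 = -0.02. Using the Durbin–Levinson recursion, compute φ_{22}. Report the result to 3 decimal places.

φ_{22} = (r_2 − r_1²) / (1 − r_1²)
r_1² = (0.133)² = 0.017689
Numerator = -0.02 − 0.0177 = -0.0377; denominator = 1 − 0.0177 = 0.9823
φ_{22} = -0.0377 / 0.9823 = -0.038

-0.038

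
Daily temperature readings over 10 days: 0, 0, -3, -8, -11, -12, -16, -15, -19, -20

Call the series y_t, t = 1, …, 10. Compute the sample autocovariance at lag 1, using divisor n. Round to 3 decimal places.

Mean ȳ = (0 + 0 − 3 − 8 − 11 − 12 − 16 − 15 − 19 − 20)/10 = -10.4000
Σ_{t=1}^{9}(y_t−ȳ)(y_{t+1}−ȳ) = 359.2400
γ_1 = 359.2400 / 10 = 35.924

35.924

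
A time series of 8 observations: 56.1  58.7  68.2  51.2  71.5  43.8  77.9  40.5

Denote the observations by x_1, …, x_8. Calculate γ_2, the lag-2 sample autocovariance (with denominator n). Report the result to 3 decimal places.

90.685

Mean x̄ = (56.1 + 58.7 + 68.2 + 51.2 + 71.5 + 43.8 + 77.9 + 40.5)/8 = 58.4875
Deviations: -2.3875, 0.2125, 9.7125, -7.2875, 13.0125, -14.6875, 19.4125, -17.9875
Σ_{t=1}^{6}(x_t−x̄)(x_{t+2}−x̄) = 725.4784
γ_2 = 725.4784 / 8 = 90.685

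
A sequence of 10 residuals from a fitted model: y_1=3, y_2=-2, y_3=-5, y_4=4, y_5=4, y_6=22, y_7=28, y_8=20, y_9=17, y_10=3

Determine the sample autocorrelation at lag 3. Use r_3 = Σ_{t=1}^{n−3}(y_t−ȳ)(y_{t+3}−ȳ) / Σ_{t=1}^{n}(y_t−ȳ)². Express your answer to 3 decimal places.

-0.231

Mean ȳ = (3 − 2 − 5 + 4 + 4 + 22 + 28 + 20 + 17 + 3)/10 = 9.4000
Σ(y_t−ȳ)(y_{t+3}−ȳ) = (34.5600) + (61.5600) + (-181.4400) + (-100.4400) + (-57.2400) + (95.7600) + (-119.0400) = -266.2800
Denominator Σ(y_t−ȳ)² = 1152.4000
r_3 = -266.2800 / 1152.4000 = -0.231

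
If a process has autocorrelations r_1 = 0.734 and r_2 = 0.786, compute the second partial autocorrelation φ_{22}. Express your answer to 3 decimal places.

φ_{22} = (r_2 − r_1²) / (1 − r_1²)
r_1² = (0.734)² = 0.538756
Numerator = 0.786 − 0.5388 = 0.2472; denominator = 1 − 0.5388 = 0.4612
φ_{22} = 0.2472 / 0.4612 = 0.536

0.536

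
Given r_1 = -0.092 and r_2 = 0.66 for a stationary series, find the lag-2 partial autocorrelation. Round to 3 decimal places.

0.657

φ_{22} = (r_2 − r_1²) / (1 − r_1²)
r_1² = (-0.092)² = 0.008464
Numerator = 0.66 − 0.0085 = 0.6515; denominator = 1 − 0.0085 = 0.9915
φ_{22} = 0.6515 / 0.9915 = 0.657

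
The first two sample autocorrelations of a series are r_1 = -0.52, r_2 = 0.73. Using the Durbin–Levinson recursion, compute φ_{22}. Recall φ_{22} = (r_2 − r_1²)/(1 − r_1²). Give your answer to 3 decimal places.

0.630

φ_{22} = (r_2 − r_1²) / (1 − r_1²)
r_1² = (-0.52)² = 0.2704
Numerator = 0.73 − 0.2704 = 0.4596; denominator = 1 − 0.2704 = 0.7296
φ_{22} = 0.4596 / 0.7296 = 0.630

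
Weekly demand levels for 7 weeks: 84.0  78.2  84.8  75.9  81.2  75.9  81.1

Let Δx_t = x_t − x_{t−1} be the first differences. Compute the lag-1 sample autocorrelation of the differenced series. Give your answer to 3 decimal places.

First differences Δx: -5.8, 6.6, -8.9, 5.3, -5.3, 5.2
Mean of differences = -0.4833
Numerator Σ(Δx_t−Δx̄)(Δx_{t+1}−Δx̄) = -201.1853
Denominator Σ(Δx_t−Δx̄)² = 238.2283
r_1(Δx) = -201.1853 / 238.2283 = -0.845

-0.845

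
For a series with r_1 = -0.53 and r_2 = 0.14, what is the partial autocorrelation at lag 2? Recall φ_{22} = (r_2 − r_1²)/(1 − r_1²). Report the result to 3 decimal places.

-0.196

φ_{22} = (r_2 − r_1²) / (1 − r_1²)
r_1² = (-0.53)² = 0.2809
Numerator = 0.14 − 0.2809 = -0.1409; denominator = 1 − 0.2809 = 0.7191
φ_{22} = -0.1409 / 0.7191 = -0.196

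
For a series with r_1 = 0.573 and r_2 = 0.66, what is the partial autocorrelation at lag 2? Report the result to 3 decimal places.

0.494

φ_{22} = (r_2 − r_1²) / (1 − r_1²)
r_1² = (0.573)² = 0.328329
Numerator = 0.66 − 0.3283 = 0.3317; denominator = 1 − 0.3283 = 0.6717
φ_{22} = 0.3317 / 0.6717 = 0.494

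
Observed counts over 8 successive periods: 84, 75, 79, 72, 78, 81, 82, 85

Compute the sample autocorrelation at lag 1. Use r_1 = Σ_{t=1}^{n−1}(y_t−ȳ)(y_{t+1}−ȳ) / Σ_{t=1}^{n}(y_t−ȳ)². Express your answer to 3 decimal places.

0.089

Mean ȳ = (84 + 75 + 79 + 72 + 78 + 81 + 82 + 85)/8 = 79.5000
Deviations from mean: 4.5000, -4.5000, -0.5000, -7.5000, -1.5000, 1.5000, 2.5000, 5.5000
Numerator Σ_{t=1}^{7}(y_t−ȳ)(y_{t+1}−ȳ) = 12.2500
Denominator Σ(y_t−ȳ)² = 138.0000
r_1 = 12.2500 / 138.0000 = 0.089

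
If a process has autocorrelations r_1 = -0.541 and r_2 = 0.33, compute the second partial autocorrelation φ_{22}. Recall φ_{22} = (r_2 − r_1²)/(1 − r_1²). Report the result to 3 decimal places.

φ_{22} = (r_2 − r_1²) / (1 − r_1²)
r_1² = (-0.541)² = 0.292681
Numerator = 0.33 − 0.2927 = 0.0373; denominator = 1 − 0.2927 = 0.7073
φ_{22} = 0.0373 / 0.7073 = 0.053

0.053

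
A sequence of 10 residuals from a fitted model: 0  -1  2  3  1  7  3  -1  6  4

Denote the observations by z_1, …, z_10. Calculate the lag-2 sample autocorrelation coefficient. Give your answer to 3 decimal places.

Mean z̄ = (0 − 1 + 2 + 3 + 1 + 7 + 3 − 1 + 6 + 4)/10 = 2.4000
Numerator Σ_{t=1}^{8}(z_t−z̄)(z_{t+2}−z̄) = -17.5200
Denominator Σ(z_t−z̄)² = 68.4000
r_2 = -17.5200 / 68.4000 = -0.256

-0.256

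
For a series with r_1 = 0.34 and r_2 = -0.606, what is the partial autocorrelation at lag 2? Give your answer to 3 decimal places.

φ_{22} = (r_2 − r_1²) / (1 − r_1²)
r_1² = (0.34)² = 0.1156
Numerator = -0.606 − 0.1156 = -0.7216; denominator = 1 − 0.1156 = 0.8844
φ_{22} = -0.7216 / 0.8844 = -0.816

-0.816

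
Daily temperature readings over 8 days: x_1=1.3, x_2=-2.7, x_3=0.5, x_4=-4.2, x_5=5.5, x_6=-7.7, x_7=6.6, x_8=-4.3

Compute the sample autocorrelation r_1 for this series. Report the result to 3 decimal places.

Mean x̄ = (1.3 − 2.7 + 0.5 − 4.2 + 5.5 − 7.7 + 6.6 − 4.3)/8 = -0.6250
Σ(x_t−x̄)(x_{t+1}−x̄) = (-3.9944) + (-2.3344) + (-4.0219) + (-21.8969) + (-43.3344) + (-51.1169) + (-26.5519) = -153.2506
Denominator Σ(x_t−x̄)² = 175.3350
r_1 = -153.2506 / 175.3350 = -0.874

-0.874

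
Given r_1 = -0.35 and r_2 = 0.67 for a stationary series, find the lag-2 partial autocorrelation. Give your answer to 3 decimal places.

φ_{22} = (r_2 − r_1²) / (1 − r_1²)
r_1² = (-0.35)² = 0.1225
Numerator = 0.67 − 0.1225 = 0.5475; denominator = 1 − 0.1225 = 0.8775
φ_{22} = 0.5475 / 0.8775 = 0.624

0.624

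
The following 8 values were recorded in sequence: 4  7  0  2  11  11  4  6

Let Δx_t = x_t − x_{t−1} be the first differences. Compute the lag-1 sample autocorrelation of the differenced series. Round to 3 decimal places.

-0.155

First differences Δx: 3, -7, 2, 9, 0, -7, 2
Mean of differences = 0.2857
Numerator Σ(Δx_t−Δx̄)(Δx_{t+1}−Δx̄) = -30.2245
Denominator Σ(Δx_t−Δx̄)² = 195.4286
r_1(Δx) = -30.2245 / 195.4286 = -0.155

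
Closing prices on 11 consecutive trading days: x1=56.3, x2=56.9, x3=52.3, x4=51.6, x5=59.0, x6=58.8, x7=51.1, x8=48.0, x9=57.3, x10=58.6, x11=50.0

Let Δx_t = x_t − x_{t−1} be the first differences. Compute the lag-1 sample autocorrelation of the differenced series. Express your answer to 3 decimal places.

First differences Δx: 0.6, -4.6, -0.7, 7.4, -0.2, -7.7, -3.1, 9.3, 1.3, -8.6
Mean of differences = -0.6300
Numerator Σ(Δx_t−Δx̄)(Δx_{t+1}−Δx̄) = -8.0359
Denominator Σ(Δx_t−Δx̄)² = 303.8810
r_1(Δx) = -8.0359 / 303.8810 = -0.026

-0.026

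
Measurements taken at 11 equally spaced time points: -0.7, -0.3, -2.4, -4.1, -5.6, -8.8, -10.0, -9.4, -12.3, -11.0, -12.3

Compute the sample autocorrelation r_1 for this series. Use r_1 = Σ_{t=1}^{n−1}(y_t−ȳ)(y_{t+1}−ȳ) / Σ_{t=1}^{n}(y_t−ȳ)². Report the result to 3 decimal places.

Mean ȳ = (-0.7 − 0.3 − 2.4 − 4.1 − 5.6 − 8.8 − 10.0 − 9.4 − 12.3 − 11.0 − 12.3)/11 = -6.9909
Numerator Σ_{t=1}^{10}(y_t−ȳ)(y_{t+1}−ȳ) = 155.6381
Denominator Σ(y_t−ȳ)² = 206.2891
r_1 = 155.6381 / 206.2891 = 0.754

0.754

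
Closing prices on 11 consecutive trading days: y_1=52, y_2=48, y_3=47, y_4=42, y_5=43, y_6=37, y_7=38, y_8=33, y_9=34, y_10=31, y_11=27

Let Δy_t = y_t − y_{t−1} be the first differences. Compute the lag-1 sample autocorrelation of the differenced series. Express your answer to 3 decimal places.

-0.843

First differences Δy: -4, -1, -5, 1, -6, 1, -5, 1, -3, -4
Mean of differences = -2.5000
Numerator Σ(Δy_t−Δȳ)(Δy_{t+1}−Δȳ) = -57.7500
Denominator Σ(Δy_t−Δȳ)² = 68.5000
r_1(Δy) = -57.7500 / 68.5000 = -0.843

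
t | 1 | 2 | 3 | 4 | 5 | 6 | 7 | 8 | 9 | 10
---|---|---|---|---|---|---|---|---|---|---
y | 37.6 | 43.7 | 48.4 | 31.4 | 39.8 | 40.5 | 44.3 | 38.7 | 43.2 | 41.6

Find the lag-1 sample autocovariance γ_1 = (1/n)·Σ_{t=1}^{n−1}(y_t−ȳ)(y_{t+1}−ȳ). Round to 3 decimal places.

Mean ȳ = (37.6 + 43.7 + 48.4 + 31.4 + 39.8 + 40.5 + 44.3 + 38.7 + 43.2 + 41.6)/10 = 40.9200
Σ_{t=1}^{9}(y_t−ȳ)(y_{t+1}−ȳ) = -60.9464
γ_1 = -60.9464 / 10 = -6.095

-6.095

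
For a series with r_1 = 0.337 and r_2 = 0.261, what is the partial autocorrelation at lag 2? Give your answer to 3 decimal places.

0.166

φ_{22} = (r_2 − r_1²) / (1 − r_1²)
r_1² = (0.337)² = 0.113569
Numerator = 0.261 − 0.1136 = 0.1474; denominator = 1 − 0.1136 = 0.8864
φ_{22} = 0.1474 / 0.8864 = 0.166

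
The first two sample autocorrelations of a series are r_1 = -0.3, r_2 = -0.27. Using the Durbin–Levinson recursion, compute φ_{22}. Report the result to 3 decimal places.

φ_{22} = (r_2 − r_1²) / (1 − r_1²)
r_1² = (-0.3)² = 0.09
Numerator = -0.27 − 0.0900 = -0.3600; denominator = 1 − 0.0900 = 0.9100
φ_{22} = -0.3600 / 0.9100 = -0.396

-0.396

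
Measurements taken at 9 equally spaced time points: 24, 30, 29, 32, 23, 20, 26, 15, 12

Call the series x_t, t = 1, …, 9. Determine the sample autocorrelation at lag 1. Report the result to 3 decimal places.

0.412

Mean x̄ = (24 + 30 + 29 + 32 + 23 + 20 + 26 + 15 + 12)/9 = 23.4444
Numerator Σ_{t=1}^{8}(x_t−x̄)(x_{t+1}−x̄) = 151.5802
Denominator Σ(x_t−x̄)² = 368.2222
r_1 = 151.5802 / 368.2222 = 0.412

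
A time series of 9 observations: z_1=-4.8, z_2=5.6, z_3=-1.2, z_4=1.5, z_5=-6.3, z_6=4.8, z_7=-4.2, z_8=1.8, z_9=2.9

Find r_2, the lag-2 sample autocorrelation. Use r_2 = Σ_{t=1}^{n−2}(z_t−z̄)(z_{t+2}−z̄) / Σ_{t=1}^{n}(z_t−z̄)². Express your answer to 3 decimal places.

0.346

Mean z̄ = (-4.8 + 5.6 − 1.2 + 1.5 − 6.3 + 4.8 − 4.2 + 1.8 + 2.9)/9 = 0.0111
Numerator Σ_{t=1}^{7}(z_t−z̄)(z_{t+2}−z̄) = 51.8998
Denominator Σ(z_t−z̄)² = 150.1089
r_2 = 51.8998 / 150.1089 = 0.346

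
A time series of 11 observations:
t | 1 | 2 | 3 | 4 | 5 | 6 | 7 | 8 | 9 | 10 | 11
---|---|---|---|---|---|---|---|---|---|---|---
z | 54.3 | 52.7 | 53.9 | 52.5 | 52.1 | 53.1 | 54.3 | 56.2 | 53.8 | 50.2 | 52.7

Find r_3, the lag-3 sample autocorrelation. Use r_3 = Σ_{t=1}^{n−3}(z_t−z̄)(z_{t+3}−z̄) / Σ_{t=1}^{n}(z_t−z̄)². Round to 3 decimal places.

Mean z̄ = (54.3 + 52.7 + 53.9 + 52.5 + 52.1 + 53.1 + 54.3 + 56.2 + 53.8 + 50.2 + 52.7)/11 = 53.2545
Numerator Σ_{t=1}^{8}(z_t−z̄)(z_{t+3}−z̄) = -9.3489
Denominator Σ(z_t−z̄)² = 23.4473
r_3 = -9.3489 / 23.4473 = -0.399

-0.399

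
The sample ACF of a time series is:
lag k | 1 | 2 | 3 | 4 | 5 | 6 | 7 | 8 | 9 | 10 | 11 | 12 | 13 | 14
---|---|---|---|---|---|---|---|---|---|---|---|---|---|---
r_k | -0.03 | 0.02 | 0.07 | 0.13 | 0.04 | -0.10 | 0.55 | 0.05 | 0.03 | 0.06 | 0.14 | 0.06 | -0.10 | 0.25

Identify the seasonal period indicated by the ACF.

7

The largest autocorrelation is r_7 = 0.55, with a weaker echo at lag 14 (0.25); the remaining lags stay at or below 0.14.
The dominant spike at lag 7 indicates a seasonal period of 7.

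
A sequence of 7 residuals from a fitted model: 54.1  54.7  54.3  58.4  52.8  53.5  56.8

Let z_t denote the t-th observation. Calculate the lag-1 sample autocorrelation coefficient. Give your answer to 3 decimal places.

Mean z̄ = (54.1 + 54.7 + 54.3 + 58.4 + 52.8 + 53.5 + 56.8)/7 = 54.9429
Deviations from mean: -0.8429, -0.2429, -0.6429, 3.4571, -2.1429, -1.4429, 1.8571
Numerator Σ_{t=1}^{6}(z_t−z̄)(z_{t+1}−z̄) = -8.8576
Denominator Σ(z_t−z̄)² = 23.2571
r_1 = -8.8576 / 23.2571 = -0.381

-0.381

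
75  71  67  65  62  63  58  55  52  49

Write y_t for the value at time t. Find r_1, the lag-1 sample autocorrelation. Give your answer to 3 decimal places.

0.647

Mean ȳ = (75 + 71 + 67 + 65 + 62 + 63 + 58 + 55 + 52 + 49)/10 = 61.7000
Numerator Σ_{t=1}^{9}(y_t−ȳ)(y_{t+1}−ȳ) = 400.0100
Denominator Σ(y_t−ȳ)² = 618.1000
r_1 = 400.0100 / 618.1000 = 0.647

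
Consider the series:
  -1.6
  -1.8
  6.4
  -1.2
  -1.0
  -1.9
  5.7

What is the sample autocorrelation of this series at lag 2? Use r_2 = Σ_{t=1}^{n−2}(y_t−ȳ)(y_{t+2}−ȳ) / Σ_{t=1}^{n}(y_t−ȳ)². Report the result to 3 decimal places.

-0.262

Mean ȳ = (-1.6 − 1.8 + 6.4 − 1.2 − 1.0 − 1.9 + 5.7)/7 = 0.6571
Deviations from mean: -2.2571, -2.4571, 5.7429, -1.8571, -1.6571, -2.5571, 5.0429
Σ(y_t−ȳ)(y_{t+2}−ȳ) = (-12.9624) + (4.5633) + (-9.5167) + (4.7490) + (-8.3567) = -21.5237
Denominator Σ(y_t−ȳ)² = 82.2771
r_2 = -21.5237 / 82.2771 = -0.262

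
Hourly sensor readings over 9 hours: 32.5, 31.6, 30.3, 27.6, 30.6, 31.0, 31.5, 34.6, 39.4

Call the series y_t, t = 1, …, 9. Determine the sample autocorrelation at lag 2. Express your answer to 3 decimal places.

0.036

Mean ȳ = (32.5 + 31.6 + 30.3 + 27.6 + 30.6 + 31.0 + 31.5 + 34.6 + 39.4)/9 = 32.1222
Numerator Σ_{t=1}^{7}(y_t−ȳ)(y_{t+2}−ȳ) = 3.1601
Denominator Σ(y_t−ȳ)² = 87.2556
r_2 = 3.1601 / 87.2556 = 0.036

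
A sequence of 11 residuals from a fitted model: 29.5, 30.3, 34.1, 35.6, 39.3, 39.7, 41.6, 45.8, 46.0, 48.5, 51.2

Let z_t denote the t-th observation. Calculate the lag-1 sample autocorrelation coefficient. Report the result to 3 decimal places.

Mean z̄ = (29.5 + 30.3 + 34.1 + 35.6 + 39.3 + 39.7 + 41.6 + 45.8 + 46.0 + 48.5 + 51.2)/11 = 40.1455
Numerator Σ_{t=1}^{10}(z_t−z̄)(z_{t+1}−z̄) = 377.9779
Denominator Σ(z_t−z̄)² = 528.7473
r_1 = 377.9779 / 528.7473 = 0.715

0.715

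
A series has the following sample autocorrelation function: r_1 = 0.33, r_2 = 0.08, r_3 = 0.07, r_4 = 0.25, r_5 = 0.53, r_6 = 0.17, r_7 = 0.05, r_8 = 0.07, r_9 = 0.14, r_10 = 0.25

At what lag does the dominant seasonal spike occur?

5

The largest autocorrelation is r_5 = 0.53; the remaining lags stay at or below 0.33. The elevated value at lag 1 (0.33), dropping to 0.08 at lag 2, reflects decaying short-term dependence rather than seasonality.
The dominant spike at lag 5 indicates a seasonal period of 5.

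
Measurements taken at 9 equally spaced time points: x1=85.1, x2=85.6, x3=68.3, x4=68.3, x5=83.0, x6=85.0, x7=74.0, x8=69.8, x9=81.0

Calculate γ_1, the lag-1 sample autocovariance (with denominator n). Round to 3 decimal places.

Mean x̄ = (85.1 + 85.6 + 68.3 + 68.3 + 83.0 + 85.0 + 74.0 + 69.8 + 81.0)/9 = 77.7889
Σ_{t=1}^{8}(x_t−x̄)(x_{t+1}−x̄) = 38.4521
γ_1 = 38.4521 / 9 = 4.272

4.272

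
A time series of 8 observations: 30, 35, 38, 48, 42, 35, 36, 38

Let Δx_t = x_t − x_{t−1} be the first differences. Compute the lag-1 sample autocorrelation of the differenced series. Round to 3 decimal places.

0.091

First differences Δx: 5, 3, 10, -6, -7, 1, 2
Mean of differences = 1.1429
Numerator Σ(Δx_t−Δx̄)(Δx_{t+1}−Δx̄) = 19.5510
Denominator Σ(Δx_t−Δx̄)² = 214.8571
r_1(Δx) = 19.5510 / 214.8571 = 0.091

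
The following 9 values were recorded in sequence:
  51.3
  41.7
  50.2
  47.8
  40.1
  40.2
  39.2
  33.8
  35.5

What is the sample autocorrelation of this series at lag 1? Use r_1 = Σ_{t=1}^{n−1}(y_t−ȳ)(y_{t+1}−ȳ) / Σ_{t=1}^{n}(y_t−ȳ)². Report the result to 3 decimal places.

0.373

Mean ȳ = (51.3 + 41.7 + 50.2 + 47.8 + 40.1 + 40.2 + 39.2 + 33.8 + 35.5)/9 = 42.2000
Numerator Σ_{t=1}^{8}(y_t−ȳ)(y_{t+1}−ȳ) = 116.1700
Denominator Σ(y_t−ȳ)² = 311.2800
r_1 = 116.1700 / 311.2800 = 0.373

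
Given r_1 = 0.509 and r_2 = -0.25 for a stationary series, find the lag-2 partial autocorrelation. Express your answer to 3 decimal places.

-0.687

φ_{22} = (r_2 − r_1²) / (1 − r_1²)
r_1² = (0.509)² = 0.259081
Numerator = -0.25 − 0.2591 = -0.5091; denominator = 1 − 0.2591 = 0.7409
φ_{22} = -0.5091 / 0.7409 = -0.687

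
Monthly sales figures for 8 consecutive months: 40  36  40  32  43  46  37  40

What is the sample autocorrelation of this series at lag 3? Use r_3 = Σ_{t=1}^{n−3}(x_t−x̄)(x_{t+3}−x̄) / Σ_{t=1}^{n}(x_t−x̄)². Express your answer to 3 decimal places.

0.051

Mean x̄ = (40 + 36 + 40 + 32 + 43 + 46 + 37 + 40)/8 = 39.2500
Deviations from mean: 0.7500, -3.2500, 0.7500, -7.2500, 3.7500, 6.7500, -2.2500, 0.7500
Σ(x_t−x̄)(x_{t+3}−x̄) = (-5.4375) + (-12.1875) + (5.0625) + (16.3125) + (2.8125) = 6.5625
Denominator Σ(x_t−x̄)² = 129.5000
r_3 = 6.5625 / 129.5000 = 0.051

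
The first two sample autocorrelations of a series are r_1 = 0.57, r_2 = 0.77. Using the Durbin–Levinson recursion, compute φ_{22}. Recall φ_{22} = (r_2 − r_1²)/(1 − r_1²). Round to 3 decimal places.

0.659

φ_{22} = (r_2 − r_1²) / (1 − r_1²)
r_1² = (0.57)² = 0.3249
Numerator = 0.77 − 0.3249 = 0.4451; denominator = 1 − 0.3249 = 0.6751
φ_{22} = 0.4451 / 0.6751 = 0.659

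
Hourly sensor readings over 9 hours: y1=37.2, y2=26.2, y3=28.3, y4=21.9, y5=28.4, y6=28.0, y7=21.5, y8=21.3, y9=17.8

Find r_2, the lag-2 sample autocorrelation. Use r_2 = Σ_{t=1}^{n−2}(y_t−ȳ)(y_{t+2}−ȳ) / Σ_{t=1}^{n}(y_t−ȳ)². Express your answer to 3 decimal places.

0.143

Mean ȳ = (37.2 + 26.2 + 28.3 + 21.9 + 28.4 + 28.0 + 21.5 + 21.3 + 17.8)/9 = 25.6222
Σ(y_t−ȳ)(y_{t+2}−ȳ) = (31.0027) + (-2.1506) + (7.4383) + (-8.8506) + (-11.4506) + (-10.2773) + (32.2449) = 37.9568
Denominator Σ(y_t−ȳ)² = 265.6356
r_2 = 37.9568 / 265.6356 = 0.143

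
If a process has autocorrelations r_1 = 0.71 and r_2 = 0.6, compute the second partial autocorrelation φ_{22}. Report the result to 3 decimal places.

0.193

φ_{22} = (r_2 − r_1²) / (1 − r_1²)
r_1² = (0.71)² = 0.5041
Numerator = 0.6 − 0.5041 = 0.0959; denominator = 1 − 0.5041 = 0.4959
φ_{22} = 0.0959 / 0.4959 = 0.193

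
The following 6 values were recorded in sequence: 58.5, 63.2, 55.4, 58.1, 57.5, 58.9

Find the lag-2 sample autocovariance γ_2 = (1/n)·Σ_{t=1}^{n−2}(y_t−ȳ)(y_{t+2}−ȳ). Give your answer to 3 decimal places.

0.232

Mean ȳ = (58.5 + 63.2 + 55.4 + 58.1 + 57.5 + 58.9)/6 = 58.6000
Deviations: -0.1000, 4.6000, -3.2000, -0.5000, -1.1000, 0.3000
Σ_{t=1}^{4}(y_t−ȳ)(y_{t+2}−ȳ) = 1.3900
γ_2 = 1.3900 / 6 = 0.232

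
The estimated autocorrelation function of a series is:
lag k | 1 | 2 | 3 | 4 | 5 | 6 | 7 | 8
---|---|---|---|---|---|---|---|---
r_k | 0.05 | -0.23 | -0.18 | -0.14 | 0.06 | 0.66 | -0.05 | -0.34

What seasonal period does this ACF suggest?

The largest autocorrelation is r_6 = 0.66; the remaining lags stay at or below 0.06.
The dominant spike at lag 6 indicates a seasonal period of 6.

6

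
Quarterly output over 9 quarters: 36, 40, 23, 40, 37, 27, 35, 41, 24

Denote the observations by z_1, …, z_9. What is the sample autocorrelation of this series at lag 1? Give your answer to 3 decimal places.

-0.474

Mean z̄ = (36 + 40 + 23 + 40 + 37 + 27 + 35 + 41 + 24)/9 = 33.6667
Numerator Σ_{t=1}^{8}(z_t−z̄)(z_{t+1}−z̄) = -191.4444
Denominator Σ(z_t−z̄)² = 404.0000
r_1 = -191.4444 / 404.0000 = -0.474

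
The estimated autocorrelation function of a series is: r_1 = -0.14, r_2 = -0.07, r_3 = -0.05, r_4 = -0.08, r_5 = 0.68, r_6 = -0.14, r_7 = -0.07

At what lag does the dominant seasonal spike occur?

The largest autocorrelation is r_5 = 0.68; the remaining lags stay at or below -0.05.
The dominant spike at lag 5 indicates a seasonal period of 5.

5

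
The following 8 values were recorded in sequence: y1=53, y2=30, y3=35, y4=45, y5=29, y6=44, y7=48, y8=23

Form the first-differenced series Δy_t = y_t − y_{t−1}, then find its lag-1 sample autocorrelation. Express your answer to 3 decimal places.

-0.271

First differences Δy: -23, 5, 10, -16, 15, 4, -25
Mean of differences = -4.2857
Numerator Σ(Δy_t−Δȳ)(Δy_{t+1}−Δȳ) = -446.2245
Denominator Σ(Δy_t−Δȳ)² = 1647.4286
r_1(Δy) = -446.2245 / 1647.4286 = -0.271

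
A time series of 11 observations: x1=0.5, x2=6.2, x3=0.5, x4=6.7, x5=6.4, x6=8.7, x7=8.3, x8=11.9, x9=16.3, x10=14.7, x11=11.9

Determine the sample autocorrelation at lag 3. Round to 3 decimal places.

Mean x̄ = (0.5 + 6.2 + 0.5 + 6.7 + 6.4 + 8.7 + 8.3 + 11.9 + 16.3 + 14.7 + 11.9)/11 = 8.3727
Numerator Σ_{t=1}^{8}(x_t−x̄)(x_{t+3}−x̄) = 22.6178
Denominator Σ(x_t−x̄)² = 263.2418
r_3 = 22.6178 / 263.2418 = 0.086

0.086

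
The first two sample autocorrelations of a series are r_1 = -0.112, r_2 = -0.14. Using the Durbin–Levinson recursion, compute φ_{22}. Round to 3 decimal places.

φ_{22} = (r_2 − r_1²) / (1 − r_1²)
r_1² = (-0.112)² = 0.012544
Numerator = -0.14 − 0.0125 = -0.1525; denominator = 1 − 0.0125 = 0.9875
φ_{22} = -0.1525 / 0.9875 = -0.154

-0.154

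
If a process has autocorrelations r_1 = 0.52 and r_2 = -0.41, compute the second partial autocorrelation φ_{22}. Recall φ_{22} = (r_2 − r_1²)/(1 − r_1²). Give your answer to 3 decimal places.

-0.933

φ_{22} = (r_2 − r_1²) / (1 − r_1²)
r_1² = (0.52)² = 0.2704
Numerator = -0.41 − 0.2704 = -0.6804; denominator = 1 − 0.2704 = 0.7296
φ_{22} = -0.6804 / 0.7296 = -0.933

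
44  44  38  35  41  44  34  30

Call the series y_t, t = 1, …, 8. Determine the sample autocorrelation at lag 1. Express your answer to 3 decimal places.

0.230

Mean ȳ = (44 + 44 + 38 + 35 + 41 + 44 + 34 + 30)/8 = 38.7500
Deviations from mean: 5.2500, 5.2500, -0.7500, -3.7500, 2.2500, 5.2500, -4.7500, -8.7500
Σ(y_t−ȳ)(y_{t+1}−ȳ) = (27.5625) + (-3.9375) + (2.8125) + (-8.4375) + (11.8125) + (-24.9375) + (41.5625) = 46.4375
Denominator Σ(y_t−ȳ)² = 201.5000
r_1 = 46.4375 / 201.5000 = 0.230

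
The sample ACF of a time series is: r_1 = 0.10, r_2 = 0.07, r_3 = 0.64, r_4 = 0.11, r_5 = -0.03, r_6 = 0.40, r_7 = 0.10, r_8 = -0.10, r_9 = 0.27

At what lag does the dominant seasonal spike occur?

The largest autocorrelation is r_3 = 0.64, with weaker echoes at lags 6 (0.40) and 9 (0.27); the remaining lags stay at or below 0.11.
The dominant spike at lag 3 indicates a seasonal period of 3.

3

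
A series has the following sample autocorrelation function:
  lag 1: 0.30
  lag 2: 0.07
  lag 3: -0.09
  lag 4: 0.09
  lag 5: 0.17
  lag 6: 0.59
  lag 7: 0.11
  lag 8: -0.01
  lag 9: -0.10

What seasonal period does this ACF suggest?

The largest autocorrelation is r_6 = 0.59; the remaining lags stay at or below 0.30. The elevated value at lag 1 (0.30), dropping to 0.07 at lag 2, reflects decaying short-term dependence rather than seasonality.
The dominant spike at lag 6 indicates a seasonal period of 6.

6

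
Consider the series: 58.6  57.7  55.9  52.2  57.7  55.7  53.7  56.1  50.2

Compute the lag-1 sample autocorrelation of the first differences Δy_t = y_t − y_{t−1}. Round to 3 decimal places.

-0.465

First differences Δy: -0.9, -1.8, -3.7, 5.5, -2.0, -2.0, 2.4, -5.9
Mean of differences = -1.0500
Numerator Σ(Δy_t−Δȳ)(Δy_{t+1}−Δȳ) = -40.8125
Denominator Σ(Δy_t−Δȳ)² = 87.7400
r_1(Δy) = -40.8125 / 87.7400 = -0.465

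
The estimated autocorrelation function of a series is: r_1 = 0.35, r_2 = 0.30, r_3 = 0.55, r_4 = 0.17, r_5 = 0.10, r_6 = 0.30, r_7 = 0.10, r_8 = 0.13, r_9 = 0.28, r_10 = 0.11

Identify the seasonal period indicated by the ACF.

3

The largest autocorrelation is r_3 = 0.55; the remaining lags stay at or below 0.35. The elevated value at lag 1 (0.35), dropping to 0.30 at lag 2, reflects decaying short-term dependence rather than seasonality.
The dominant spike at lag 3 indicates a seasonal period of 3.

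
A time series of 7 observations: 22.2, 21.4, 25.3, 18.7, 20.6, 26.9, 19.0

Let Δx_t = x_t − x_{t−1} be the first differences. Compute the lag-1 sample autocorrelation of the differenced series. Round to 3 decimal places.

-0.468

First differences Δx: -0.8, 3.9, -6.6, 1.9, 6.3, -7.9
Mean of differences = -0.5333
Numerator Σ(Δx_t−Δx̄)(Δx_{t+1}−Δx̄) = -76.5511
Denominator Σ(Δx_t−Δx̄)² = 163.4133
r_1(Δx) = -76.5511 / 163.4133 = -0.468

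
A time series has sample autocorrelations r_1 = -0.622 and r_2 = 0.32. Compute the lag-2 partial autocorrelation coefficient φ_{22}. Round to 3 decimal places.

-0.109

φ_{22} = (r_2 − r_1²) / (1 − r_1²)
r_1² = (-0.622)² = 0.386884
Numerator = 0.32 − 0.3869 = -0.0669; denominator = 1 − 0.3869 = 0.6131
φ_{22} = -0.0669 / 0.6131 = -0.109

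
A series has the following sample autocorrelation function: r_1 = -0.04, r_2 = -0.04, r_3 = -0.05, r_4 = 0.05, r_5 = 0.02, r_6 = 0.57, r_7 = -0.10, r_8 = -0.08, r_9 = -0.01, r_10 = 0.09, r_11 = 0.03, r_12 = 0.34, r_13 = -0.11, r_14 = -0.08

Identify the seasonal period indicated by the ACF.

6

The largest autocorrelation is r_6 = 0.57, with a weaker echo at lag 12 (0.34); the remaining lags stay at or below 0.09.
The dominant spike at lag 6 indicates a seasonal period of 6.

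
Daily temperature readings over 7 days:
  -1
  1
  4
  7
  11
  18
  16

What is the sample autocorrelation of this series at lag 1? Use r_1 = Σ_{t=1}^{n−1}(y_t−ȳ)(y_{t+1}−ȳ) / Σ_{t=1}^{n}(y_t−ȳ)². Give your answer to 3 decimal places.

0.631

Mean ȳ = (-1 + 1 + 4 + 7 + 11 + 18 + 16)/7 = 8.0000
Σ(y_t−ȳ)(y_{t+1}−ȳ) = (63.0000) + (28.0000) + (4.0000) + (-3.0000) + (30.0000) + (80.0000) = 202.0000
Denominator Σ(y_t−ȳ)² = 320.0000
r_1 = 202.0000 / 320.0000 = 0.631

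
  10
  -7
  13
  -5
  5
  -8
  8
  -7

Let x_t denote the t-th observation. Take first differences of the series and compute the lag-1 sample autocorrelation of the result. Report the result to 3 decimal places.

First differences Δx: -17, 20, -18, 10, -13, 16, -15
Mean of differences = -2.4286
Numerator Σ(Δx_t−Δx̄)(Δx_{t+1}−Δx̄) = -1427.4694
Denominator Σ(Δx_t−Δx̄)² = 1721.7143
r_1(Δx) = -1427.4694 / 1721.7143 = -0.829

-0.829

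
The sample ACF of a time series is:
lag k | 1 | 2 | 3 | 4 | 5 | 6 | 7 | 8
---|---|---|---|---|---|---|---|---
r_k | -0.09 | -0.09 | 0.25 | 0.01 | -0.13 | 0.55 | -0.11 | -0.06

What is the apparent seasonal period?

6

The largest autocorrelation is r_6 = 0.55; the remaining lags stay at or below 0.25.
The dominant spike at lag 6 indicates a seasonal period of 6.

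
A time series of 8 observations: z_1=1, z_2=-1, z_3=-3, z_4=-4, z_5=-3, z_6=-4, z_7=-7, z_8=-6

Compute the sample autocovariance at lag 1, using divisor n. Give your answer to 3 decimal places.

Mean z̄ = (1 − 1 − 3 − 4 − 3 − 4 − 7 − 6)/8 = -3.3750
Deviations: 4.3750, 2.3750, 0.3750, -0.6250, 0.3750, -0.6250, -3.6250, -2.6250
Σ_{t=1}^{7}(z_t−z̄)(z_{t+1}−z̄) = 22.3594
γ_1 = 22.3594 / 8 = 2.795

2.795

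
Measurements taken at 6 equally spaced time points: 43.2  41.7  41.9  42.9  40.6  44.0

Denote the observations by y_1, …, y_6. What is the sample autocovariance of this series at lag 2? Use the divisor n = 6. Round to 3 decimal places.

Mean ȳ = (43.2 + 41.7 + 41.9 + 42.9 + 40.6 + 44.0)/6 = 42.3833
Σ_{t=1}^{4}(y_t−ȳ)(y_{t+2}−ȳ) = 0.9494
γ_2 = 0.9494 / 6 = 0.158

0.158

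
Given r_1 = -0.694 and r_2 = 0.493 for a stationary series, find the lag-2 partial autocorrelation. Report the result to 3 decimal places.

φ_{22} = (r_2 − r_1²) / (1 − r_1²)
r_1² = (-0.694)² = 0.481636
Numerator = 0.493 − 0.4816 = 0.0114; denominator = 1 − 0.4816 = 0.5184
φ_{22} = 0.0114 / 0.5184 = 0.022

0.022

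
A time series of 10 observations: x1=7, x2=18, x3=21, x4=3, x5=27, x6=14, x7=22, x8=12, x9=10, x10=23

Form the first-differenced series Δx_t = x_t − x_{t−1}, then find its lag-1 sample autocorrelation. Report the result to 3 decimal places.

First differences Δx: 11, 3, -18, 24, -13, 8, -10, -2, 13
Mean of differences = 1.7778
Numerator Σ(Δx_t−Δx̄)(Δx_{t+1}−Δx̄) = -943.9383
Denominator Σ(Δx_t−Δx̄)² = 1507.5556
r_1(Δx) = -943.9383 / 1507.5556 = -0.626

-0.626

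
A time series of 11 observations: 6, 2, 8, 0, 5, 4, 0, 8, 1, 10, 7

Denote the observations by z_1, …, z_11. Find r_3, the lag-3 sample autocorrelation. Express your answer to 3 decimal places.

Mean z̄ = (6 + 2 + 8 + 0 + 5 + 4 + 0 + 8 + 1 + 10 + 7)/11 = 4.6364
Numerator Σ_{t=1}^{8}(z_t−z̄)(z_{t+3}−z̄) = -1.3058
Denominator Σ(z_t−z̄)² = 122.5455
r_3 = -1.3058 / 122.5455 = -0.011

-0.011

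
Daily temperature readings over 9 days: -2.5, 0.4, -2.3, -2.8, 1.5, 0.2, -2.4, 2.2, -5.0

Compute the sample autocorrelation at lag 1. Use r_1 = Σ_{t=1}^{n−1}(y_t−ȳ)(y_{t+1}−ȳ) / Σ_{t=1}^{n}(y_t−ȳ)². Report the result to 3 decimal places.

Mean ȳ = (-2.5 + 0.4 − 2.3 − 2.8 + 1.5 + 0.2 − 2.4 + 2.2 − 5.0)/9 = -1.1889
Numerator Σ_{t=1}^{8}(y_t−ȳ)(y_{t+1}−ȳ) = -21.3579
Denominator Σ(y_t−ȳ)² = 44.7089
r_1 = -21.3579 / 44.7089 = -0.478

-0.478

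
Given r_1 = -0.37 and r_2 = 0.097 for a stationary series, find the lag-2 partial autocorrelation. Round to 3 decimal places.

-0.046

φ_{22} = (r_2 − r_1²) / (1 − r_1²)
r_1² = (-0.37)² = 0.1369
Numerator = 0.097 − 0.1369 = -0.0399; denominator = 1 − 0.1369 = 0.8631
φ_{22} = -0.0399 / 0.8631 = -0.046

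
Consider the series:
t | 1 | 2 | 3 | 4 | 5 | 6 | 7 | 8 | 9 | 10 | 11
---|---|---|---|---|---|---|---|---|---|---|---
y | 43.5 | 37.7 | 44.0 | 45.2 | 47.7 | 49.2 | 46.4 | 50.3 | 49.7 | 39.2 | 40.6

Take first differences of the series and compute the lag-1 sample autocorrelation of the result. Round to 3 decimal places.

First differences Δy: -5.8, 6.3, 1.2, 2.5, 1.5, -2.8, 3.9, -0.6, -10.5, 1.4
Mean of differences = -0.2900
Numerator Σ(Δy_t−Δȳ)(Δy_{t+1}−Δȳ) = -47.7391
Denominator Σ(Δy_t−Δȳ)² = 218.0490
r_1(Δy) = -47.7391 / 218.0490 = -0.219

-0.219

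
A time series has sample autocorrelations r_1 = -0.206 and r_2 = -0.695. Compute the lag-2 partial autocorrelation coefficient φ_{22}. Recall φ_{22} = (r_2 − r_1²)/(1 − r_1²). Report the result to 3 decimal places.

-0.770

φ_{22} = (r_2 − r_1²) / (1 − r_1²)
r_1² = (-0.206)² = 0.042436
Numerator = -0.695 − 0.0424 = -0.7374; denominator = 1 − 0.0424 = 0.9576
φ_{22} = -0.7374 / 0.9576 = -0.770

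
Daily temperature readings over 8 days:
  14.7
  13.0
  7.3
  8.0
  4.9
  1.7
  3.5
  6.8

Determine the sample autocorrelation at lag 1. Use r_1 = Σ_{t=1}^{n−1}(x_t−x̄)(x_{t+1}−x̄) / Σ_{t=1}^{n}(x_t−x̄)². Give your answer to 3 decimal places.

0.561

Mean x̄ = (14.7 + 13.0 + 7.3 + 8.0 + 4.9 + 1.7 + 3.5 + 6.8)/8 = 7.4875
Deviations from mean: 7.2125, 5.5125, -0.1875, 0.5125, -2.5875, -5.7875, -3.9875, -0.6875
Σ(x_t−x̄)(x_{t+1}−x̄) = (39.7589) + (-1.0336) + (-0.0961) + (-1.3261) + (14.9752) + (23.0777) + (2.7414) = 78.0973
Denominator Σ(x_t−x̄)² = 139.2688
r_1 = 78.0973 / 139.2688 = 0.561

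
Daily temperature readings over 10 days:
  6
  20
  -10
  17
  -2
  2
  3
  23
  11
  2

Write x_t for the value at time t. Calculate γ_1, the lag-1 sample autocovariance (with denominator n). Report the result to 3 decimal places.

-45.064

Mean x̄ = (6 + 20 − 10 + 17 − 2 + 2 + 3 + 23 + 11 + 2)/10 = 7.2000
Σ_{t=1}^{9}(x_t−x̄)(x_{t+1}−x̄) = -450.6400
γ_1 = -450.6400 / 10 = -45.064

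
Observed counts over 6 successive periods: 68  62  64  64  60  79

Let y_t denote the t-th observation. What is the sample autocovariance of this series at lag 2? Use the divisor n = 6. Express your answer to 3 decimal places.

Mean ȳ = (68 + 62 + 64 + 64 + 60 + 79)/6 = 66.1667
Deviations: 1.8333, -4.1667, -2.1667, -2.1667, -6.1667, 12.8333
Σ_{t=1}^{4}(y_t−ȳ)(y_{t+2}−ȳ) = -9.3889
γ_2 = -9.3889 / 6 = -1.565

-1.565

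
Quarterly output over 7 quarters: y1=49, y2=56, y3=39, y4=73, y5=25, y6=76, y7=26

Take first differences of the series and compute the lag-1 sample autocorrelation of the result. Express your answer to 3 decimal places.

-0.825

First differences Δy: 7, -17, 34, -48, 51, -50
Mean of differences = -3.8333
Numerator Σ(Δy_t−Δȳ)(Δy_{t+1}−Δȳ) = -7265.0278
Denominator Σ(Δy_t−Δȳ)² = 8810.8333
r_1(Δy) = -7265.0278 / 8810.8333 = -0.825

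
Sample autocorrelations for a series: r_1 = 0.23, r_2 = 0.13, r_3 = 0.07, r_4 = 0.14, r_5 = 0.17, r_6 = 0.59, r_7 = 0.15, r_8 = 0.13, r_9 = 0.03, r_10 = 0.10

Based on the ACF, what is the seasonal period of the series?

6

The largest autocorrelation is r_6 = 0.59; the remaining lags stay at or below 0.23. The elevated value at lag 1 (0.23), dropping to 0.13 at lag 2, reflects decaying short-term dependence rather than seasonality.
The dominant spike at lag 6 indicates a seasonal period of 6.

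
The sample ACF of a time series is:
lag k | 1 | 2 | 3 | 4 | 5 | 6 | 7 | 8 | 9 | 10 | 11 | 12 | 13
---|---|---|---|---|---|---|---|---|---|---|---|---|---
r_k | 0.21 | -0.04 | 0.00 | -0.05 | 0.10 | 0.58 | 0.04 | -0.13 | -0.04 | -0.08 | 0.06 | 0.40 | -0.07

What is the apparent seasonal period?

The largest autocorrelation is r_6 = 0.58, with a weaker echo at lag 12 (0.40); the remaining lags stay at or below 0.21.
The dominant spike at lag 6 indicates a seasonal period of 6.

6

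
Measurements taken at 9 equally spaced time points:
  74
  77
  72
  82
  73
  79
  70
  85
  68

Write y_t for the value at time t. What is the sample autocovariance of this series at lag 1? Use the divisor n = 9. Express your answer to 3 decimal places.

-22.059

Mean ȳ = (74 + 77 + 72 + 82 + 73 + 79 + 70 + 85 + 68)/9 = 75.5556
Σ_{t=1}^{8}(y_t−ȳ)(y_{t+1}−ȳ) = -198.5309
γ_1 = -198.5309 / 9 = -22.059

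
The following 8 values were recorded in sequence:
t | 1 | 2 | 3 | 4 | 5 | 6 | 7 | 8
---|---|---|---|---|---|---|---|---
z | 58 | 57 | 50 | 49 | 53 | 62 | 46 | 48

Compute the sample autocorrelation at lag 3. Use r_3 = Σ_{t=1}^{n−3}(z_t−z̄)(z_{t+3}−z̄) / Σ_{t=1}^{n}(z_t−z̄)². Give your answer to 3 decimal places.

-0.088

Mean z̄ = (58 + 57 + 50 + 49 + 53 + 62 + 46 + 48)/8 = 52.8750
Numerator Σ_{t=1}^{5}(z_t−z̄)(z_{t+3}−z̄) = -19.5469
Denominator Σ(z_t−z̄)² = 220.8750
r_3 = -19.5469 / 220.8750 = -0.088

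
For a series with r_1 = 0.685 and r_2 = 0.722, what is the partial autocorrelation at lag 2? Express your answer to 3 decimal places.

φ_{22} = (r_2 − r_1²) / (1 − r_1²)
r_1² = (0.685)² = 0.469225
Numerator = 0.722 − 0.4692 = 0.2528; denominator = 1 − 0.4692 = 0.5308
φ_{22} = 0.2528 / 0.5308 = 0.476

0.476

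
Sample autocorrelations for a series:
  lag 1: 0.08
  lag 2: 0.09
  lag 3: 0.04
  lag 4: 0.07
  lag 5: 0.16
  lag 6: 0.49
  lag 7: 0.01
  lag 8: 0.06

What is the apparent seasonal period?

6

The largest autocorrelation is r_6 = 0.49; the remaining lags stay at or below 0.16.
The dominant spike at lag 6 indicates a seasonal period of 6.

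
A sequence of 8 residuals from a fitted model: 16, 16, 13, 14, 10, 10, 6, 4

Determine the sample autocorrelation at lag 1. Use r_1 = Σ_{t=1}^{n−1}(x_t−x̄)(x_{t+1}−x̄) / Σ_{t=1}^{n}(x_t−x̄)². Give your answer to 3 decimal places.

Mean x̄ = (16 + 16 + 13 + 14 + 10 + 10 + 6 + 4)/8 = 11.1250
Deviations from mean: 4.8750, 4.8750, 1.8750, 2.8750, -1.1250, -1.1250, -5.1250, -7.1250
Σ(x_t−x̄)(x_{t+1}−x̄) = (23.7656) + (9.1406) + (5.3906) + (-3.2344) + (1.2656) + (5.7656) + (36.5156) = 78.6094
Denominator Σ(x_t−x̄)² = 138.8750
r_1 = 78.6094 / 138.8750 = 0.566

0.566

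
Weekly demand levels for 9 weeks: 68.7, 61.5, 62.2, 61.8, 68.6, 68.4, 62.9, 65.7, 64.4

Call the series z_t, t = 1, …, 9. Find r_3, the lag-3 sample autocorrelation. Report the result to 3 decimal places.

Mean z̄ = (68.7 + 61.5 + 62.2 + 61.8 + 68.6 + 68.4 + 62.9 + 65.7 + 64.4)/9 = 64.9111
Numerator Σ_{t=1}^{6}(z_t−z̄)(z_{t+3}−z̄) = -26.4459
Denominator Σ(z_t−z̄)² = 73.7289
r_3 = -26.4459 / 73.7289 = -0.359

-0.359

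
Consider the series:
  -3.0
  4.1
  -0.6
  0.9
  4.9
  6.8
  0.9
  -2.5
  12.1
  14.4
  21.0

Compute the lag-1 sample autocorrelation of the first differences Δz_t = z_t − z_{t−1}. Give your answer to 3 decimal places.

First differences Δz: 7.1, -4.7, 1.5, 4.0, 1.9, -5.9, -3.4, 14.6, 2.3, 6.6
Mean of differences = 2.4000
Numerator Σ(Δz_t−Δz̄)(Δz_{t+1}−Δz̄) = -49.3300
Denominator Σ(Δz_t−Δz̄)² = 345.1400
r_1(Δz) = -49.3300 / 345.1400 = -0.143

-0.143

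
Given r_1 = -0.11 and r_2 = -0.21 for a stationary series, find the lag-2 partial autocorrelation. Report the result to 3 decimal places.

φ_{22} = (r_2 − r_1²) / (1 − r_1²)
r_1² = (-0.11)² = 0.0121
Numerator = -0.21 − 0.0121 = -0.2221; denominator = 1 − 0.0121 = 0.9879
φ_{22} = -0.2221 / 0.9879 = -0.225

-0.225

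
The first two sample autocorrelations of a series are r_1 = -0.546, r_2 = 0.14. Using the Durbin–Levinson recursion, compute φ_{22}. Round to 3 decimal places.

-0.225

φ_{22} = (r_2 − r_1²) / (1 − r_1²)
r_1² = (-0.546)² = 0.298116
Numerator = 0.14 − 0.2981 = -0.1581; denominator = 1 − 0.2981 = 0.7019
φ_{22} = -0.1581 / 0.7019 = -0.225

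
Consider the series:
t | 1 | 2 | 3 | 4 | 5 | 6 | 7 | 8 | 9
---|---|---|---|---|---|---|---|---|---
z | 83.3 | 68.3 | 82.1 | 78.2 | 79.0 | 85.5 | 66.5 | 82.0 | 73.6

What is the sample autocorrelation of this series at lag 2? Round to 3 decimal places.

0.261

Mean z̄ = (83.3 + 68.3 + 82.1 + 78.2 + 79.0 + 85.5 + 66.5 + 82.0 + 73.6)/9 = 77.6111
Σ(z_t−z̄)(z_{t+2}−z̄) = (25.5368) + (-5.4832) + (6.2346) + (4.6457) + (-15.4321) + (34.6235) + (44.5679) = 94.6931
Denominator Σ(z_t−z̄)² = 362.5289
r_2 = 94.6931 / 362.5289 = 0.261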